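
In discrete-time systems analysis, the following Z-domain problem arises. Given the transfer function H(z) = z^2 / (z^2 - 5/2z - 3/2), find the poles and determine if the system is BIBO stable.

Poles are roots of the denominator: z^2 - 5/2z - 3/2 = 0.
Quadratic formula: z = [-(-5/2) +/- sqrt((-5/2)^2 - 4*(-3/2))] / 2
Discriminant = 25/4 + 6 = 49/4; sqrt = 7/2.
z = (5/2 +/- 7/2) / 2 => z = 3 or z = -1/2.
|p1| = 3, |p2| = 1/2.
For BIBO stability, all poles must lie inside the unit circle (|p| < 1).
System is UNSTABLE since at least one |p| >= 1.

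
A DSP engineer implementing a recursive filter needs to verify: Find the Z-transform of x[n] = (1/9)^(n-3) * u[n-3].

Time-shifting property: if X(z) = Z{x[n]}, then Z{x[n-d]} = z^(-d) * X(z)
X(z) = z/(z - 1/9) for x[n] = (1/9)^n * u[n]
Z{x[n-3]} = z^(-3) * z/(z - 1/9) = z^(-2)/(z - 1/9)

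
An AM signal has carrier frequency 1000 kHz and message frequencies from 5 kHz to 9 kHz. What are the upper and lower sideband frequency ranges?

Upper sideband (USB) = fc + [fm_low, fm_high] = 1000 + [5, 9] = [1005, 1009] kHz
Lower sideband (LSB) = fc - [fm_high, fm_low] = 1000 - [9, 5] = [991, 995] kHz
Total occupied spectrum: 991 kHz to 1009 kHz (plus carrier at 1000 kHz)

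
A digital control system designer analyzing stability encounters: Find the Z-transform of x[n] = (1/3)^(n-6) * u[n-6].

Time-shifting property: if X(z) = Z{x[n]}, then Z{x[n-d]} = z^(-d) * X(z)
X(z) = z/(z - 1/3) for x[n] = (1/3)^n * u[n]
Z{x[n-6]} = z^(-6) * z/(z - 1/3) = z^(-5)/(z - 1/3)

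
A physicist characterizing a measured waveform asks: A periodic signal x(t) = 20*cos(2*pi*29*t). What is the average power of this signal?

Average power of A*cos(wt) is A^2/2.
P = 20^2 / 2 = 400/2 = 200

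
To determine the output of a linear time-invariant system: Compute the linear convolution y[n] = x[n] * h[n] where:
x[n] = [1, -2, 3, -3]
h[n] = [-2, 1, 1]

y[n] = sum_k x[k]*h[n-k]. Output length = len(x) + len(h) - 1 = 4 + 3 - 1 = 6.
y[0] = 1*-2 = -2
y[1] = -2*-2 + 1*1 = 5
y[2] = 3*-2 + -2*1 + 1*1 = -7
y[3] = -3*-2 + 3*1 + -2*1 = 7
y[4] = -3*1 + 3*1 = 0
y[5] = -3*1 = -3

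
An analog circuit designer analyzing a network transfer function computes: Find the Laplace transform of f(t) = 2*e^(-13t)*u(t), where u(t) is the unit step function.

Standard Laplace transform pair:
e^(-at)*u(t) <-> 1/(s+a)
With a = 13: L{2*e^(-13t)*u(t)} = 2/(s+13), ROC: Re(s) > -13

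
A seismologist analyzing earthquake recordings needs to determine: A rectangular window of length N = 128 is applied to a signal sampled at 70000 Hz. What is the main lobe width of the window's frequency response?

For a rectangular window of length N,
the main lobe width in frequency is 2*f_s/N.
= 2*70000/128 = 4375/4 Hz
This determines the minimum frequency separation for resolving two sinusoids.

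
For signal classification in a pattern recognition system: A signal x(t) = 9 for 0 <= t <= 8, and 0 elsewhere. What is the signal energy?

Energy = integral of |x(t)|^2 dt over the signal duration
= 9^2 * 8 = 81 * 8 = 648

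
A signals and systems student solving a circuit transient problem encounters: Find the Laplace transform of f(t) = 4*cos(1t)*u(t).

Standard pair: cos(wt)*u(t) <-> s/(s^2+w^2)
With w = 1: L{4*cos(1t)*u(t)} = 4s/(s^2+1)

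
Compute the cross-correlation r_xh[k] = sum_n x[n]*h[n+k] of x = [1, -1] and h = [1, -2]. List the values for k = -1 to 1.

Both sequences indexed from 0 and zero outside their support.
Lags with overlap: k = -1 to 1.
  r_xh[-1] = x[1]*h[0] = -1
  r_xh[0] = x[0]*h[0] + x[1]*h[1] = 3
  r_xh[1] = x[0]*h[1] = -2
r_xh = [-1, 3, -2] (for k = -1, ..., 1)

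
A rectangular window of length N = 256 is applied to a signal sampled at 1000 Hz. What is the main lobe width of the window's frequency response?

For a rectangular window of length N,
the main lobe width in frequency is 2*f_s/N.
= 2*1000/256 = 125/16 Hz
This determines the minimum frequency separation for resolving two sinusoids.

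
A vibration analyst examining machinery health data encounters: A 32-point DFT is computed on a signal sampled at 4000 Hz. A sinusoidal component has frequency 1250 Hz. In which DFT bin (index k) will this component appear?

DFT frequency resolution = f_s/N = 4000/32 = 125 Hz
Bin index k = f_signal / resolution = 1250 / 125 = 10
The signal frequency 1250 Hz falls in DFT bin k = 10.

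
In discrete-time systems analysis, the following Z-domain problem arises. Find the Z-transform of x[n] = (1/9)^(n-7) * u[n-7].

Time-shifting property: if X(z) = Z{x[n]}, then Z{x[n-d]} = z^(-d) * X(z)
X(z) = z/(z - 1/9) for x[n] = (1/9)^n * u[n]
Z{x[n-7]} = z^(-7) * z/(z - 1/9) = z^(-6)/(z - 1/9)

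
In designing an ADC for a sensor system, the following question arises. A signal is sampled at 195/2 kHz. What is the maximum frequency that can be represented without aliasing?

The maximum frequency that can be represented without aliasing
is the Nyquist frequency: f_max = f_s / 2 = 195/2 kHz / 2 = 195/4 kHz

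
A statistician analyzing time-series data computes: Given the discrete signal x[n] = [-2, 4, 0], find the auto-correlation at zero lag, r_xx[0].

The auto-correlation at zero lag r_xx[0] equals the signal energy.
r_xx[0] = sum of x[n]^2 = (-2)^2 + 4^2 + 0^2
= 4 + 16 + 0 = 20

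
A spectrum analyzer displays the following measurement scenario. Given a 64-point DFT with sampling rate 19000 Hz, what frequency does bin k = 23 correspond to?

The frequency of DFT bin k is: f_k = k * f_s / N
f_23 = 23 * 19000 / 64 = 54625/8 Hz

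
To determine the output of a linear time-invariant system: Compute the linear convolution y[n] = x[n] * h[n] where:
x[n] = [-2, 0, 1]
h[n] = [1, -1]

y[n] = sum_k x[k]*h[n-k]. Output length = len(x) + len(h) - 1 = 3 + 2 - 1 = 4.
y[0] = -2*1 = -2
y[1] = 0*1 + -2*-1 = 2
y[2] = 1*1 + 0*-1 = 1
y[3] = 1*-1 = -1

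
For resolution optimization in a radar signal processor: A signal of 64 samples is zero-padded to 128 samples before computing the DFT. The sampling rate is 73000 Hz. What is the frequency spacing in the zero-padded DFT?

Original DFT: N = 64, resolution = f_s/N = 73000/64 = 9125/8 Hz
Zero-padded DFT: N = 128, resolution = f_s/N = 73000/128 = 9125/16 Hz
Zero-padding interpolates the spectrum (finer frequency grid)
but does NOT improve the true spectral resolution (ability to resolve close frequencies).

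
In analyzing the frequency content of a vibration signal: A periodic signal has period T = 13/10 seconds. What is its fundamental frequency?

The fundamental frequency is the reciprocal of the period.
f = 1/T = 1/(13/10) = 10/13 Hz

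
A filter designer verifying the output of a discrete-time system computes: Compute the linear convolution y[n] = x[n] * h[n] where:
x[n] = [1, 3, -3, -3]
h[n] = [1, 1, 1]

y[n] = sum_k x[k]*h[n-k]. Output length = len(x) + len(h) - 1 = 4 + 3 - 1 = 6.
y[0] = 1*1 = 1
y[1] = 3*1 + 1*1 = 4
y[2] = -3*1 + 3*1 + 1*1 = 1
y[3] = -3*1 + -3*1 + 3*1 = -3
y[4] = -3*1 + -3*1 = -6
y[5] = -3*1 = -3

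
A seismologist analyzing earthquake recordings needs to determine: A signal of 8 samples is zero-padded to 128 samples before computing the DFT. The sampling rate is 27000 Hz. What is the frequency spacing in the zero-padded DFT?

Original DFT: N = 8, resolution = f_s/N = 27000/8 = 3375 Hz
Zero-padded DFT: N = 128, resolution = f_s/N = 27000/128 = 3375/16 Hz
Zero-padding interpolates the spectrum (finer frequency grid)
but does NOT improve the true spectral resolution (ability to resolve close frequencies).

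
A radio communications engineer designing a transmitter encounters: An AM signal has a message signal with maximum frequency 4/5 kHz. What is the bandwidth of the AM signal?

In AM (double-sideband), the bandwidth is twice the message frequency.
BW = 2 * f_m = 2 * 4/5 kHz = 8/5 kHz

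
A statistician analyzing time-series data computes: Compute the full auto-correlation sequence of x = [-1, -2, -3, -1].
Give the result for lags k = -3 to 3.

r_xx[k] = sum_m x[m]*x[m+k], indexed from 0, for k = -3 to 3:
  r_xx[-3] = x[3]*x[0] = 1
  r_xx[-2] = x[2]*x[0] + x[3]*x[1] = 5
  r_xx[-1] = x[1]*x[0] + x[2]*x[1] + x[3]*x[2] = 11
  r_xx[0] = x[0]*x[0] + x[1]*x[1] + x[2]*x[2] + x[3]*x[3] = 15
  r_xx[1] = x[0]*x[1] + x[1]*x[2] + x[2]*x[3] = 11
  r_xx[2] = x[0]*x[2] + x[1]*x[3] = 5
  r_xx[3] = x[0]*x[3] = 1
r_xx = [1, 5, 11, 15, 11, 5, 1]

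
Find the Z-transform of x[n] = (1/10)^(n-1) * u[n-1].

Time-shifting property: if X(z) = Z{x[n]}, then Z{x[n-d]} = z^(-d) * X(z)
X(z) = z/(z - 1/10) for x[n] = (1/10)^n * u[n]
Z{x[n-1]} = z^(-1) * z/(z - 1/10) = 1/(z - 1/10)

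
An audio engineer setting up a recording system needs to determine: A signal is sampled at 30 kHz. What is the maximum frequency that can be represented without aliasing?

The maximum frequency that can be represented without aliasing
is the Nyquist frequency: f_max = f_s / 2 = 30 kHz / 2 = 15 kHz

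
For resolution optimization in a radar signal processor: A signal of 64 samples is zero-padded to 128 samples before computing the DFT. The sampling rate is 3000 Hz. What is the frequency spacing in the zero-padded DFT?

Original DFT: N = 64, resolution = f_s/N = 3000/64 = 375/8 Hz
Zero-padded DFT: N = 128, resolution = f_s/N = 3000/128 = 375/16 Hz
Zero-padding interpolates the spectrum (finer frequency grid)
but does NOT improve the true spectral resolution (ability to resolve close frequencies).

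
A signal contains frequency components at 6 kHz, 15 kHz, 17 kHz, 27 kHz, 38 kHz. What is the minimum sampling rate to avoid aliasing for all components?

The highest frequency component is f_max = 38 kHz.
Nyquist rate = 2 * f_max = 2 * 38 kHz = 76 kHz.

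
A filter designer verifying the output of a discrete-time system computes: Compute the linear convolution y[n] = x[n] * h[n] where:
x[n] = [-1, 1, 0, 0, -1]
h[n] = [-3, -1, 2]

y[n] = sum_k x[k]*h[n-k]. Output length = len(x) + len(h) - 1 = 5 + 3 - 1 = 7.
y[0] = -1*-3 = 3
y[1] = 1*-3 + -1*-1 = -2
y[2] = 0*-3 + 1*-1 + -1*2 = -3
y[3] = 0*-3 + 0*-1 + 1*2 = 2
y[4] = -1*-3 + 0*-1 + 0*2 = 3
y[5] = -1*-1 + 0*2 = 1
y[6] = -1*2 = -2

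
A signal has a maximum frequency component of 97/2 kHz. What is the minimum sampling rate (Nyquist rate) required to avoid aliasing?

By the Nyquist-Shannon sampling theorem,
the minimum sampling rate (Nyquist rate) must be at least 2 * f_max.
Nyquist rate = 2 * 97/2 kHz = 97 kHz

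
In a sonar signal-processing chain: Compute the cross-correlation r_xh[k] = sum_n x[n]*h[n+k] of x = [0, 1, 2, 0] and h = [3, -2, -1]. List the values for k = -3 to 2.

Both sequences indexed from 0 and zero outside their support.
Lags with overlap: k = -3 to 2.
  r_xh[-3] = x[3]*h[0] = 0
  r_xh[-2] = x[2]*h[0] + x[3]*h[1] = 6
  r_xh[-1] = x[1]*h[0] + x[2]*h[1] + x[3]*h[2] = -1
  r_xh[0] = x[0]*h[0] + x[1]*h[1] + x[2]*h[2] = -4
  r_xh[1] = x[0]*h[1] + x[1]*h[2] = -1
  r_xh[2] = x[0]*h[2] = 0
r_xh = [0, 6, -1, -4, -1, 0] (for k = -3, ..., 2)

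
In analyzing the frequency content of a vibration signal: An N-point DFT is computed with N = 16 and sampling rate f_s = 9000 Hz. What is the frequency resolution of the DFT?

DFT frequency resolution = f_s / N
= 9000 / 16 = 1125/2 Hz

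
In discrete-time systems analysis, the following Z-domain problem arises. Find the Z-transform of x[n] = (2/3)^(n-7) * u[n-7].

Time-shifting property: if X(z) = Z{x[n]}, then Z{x[n-d]} = z^(-d) * X(z)
X(z) = z/(z - 2/3) for x[n] = (2/3)^n * u[n]
Z{x[n-7]} = z^(-7) * z/(z - 2/3) = z^(-6)/(z - 2/3)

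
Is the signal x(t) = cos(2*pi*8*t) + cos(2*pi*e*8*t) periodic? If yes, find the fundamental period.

f1 = 8 Hz, f2 = 8*e Hz
Ratio f2/f1 = e, which is irrational.
Since the frequency ratio is irrational, no common period exists.
The signal is not periodic.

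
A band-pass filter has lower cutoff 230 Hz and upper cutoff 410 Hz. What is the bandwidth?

Bandwidth = f_high - f_low
= 410 Hz - 230 Hz = 180 Hz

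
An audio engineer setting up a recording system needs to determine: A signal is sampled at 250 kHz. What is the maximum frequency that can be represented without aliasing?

The maximum frequency that can be represented without aliasing
is the Nyquist frequency: f_max = f_s / 2 = 250 kHz / 2 = 125 kHz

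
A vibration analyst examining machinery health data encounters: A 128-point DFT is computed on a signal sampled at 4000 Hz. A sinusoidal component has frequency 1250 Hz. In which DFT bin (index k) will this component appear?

DFT frequency resolution = f_s/N = 4000/128 = 125/4 Hz
Bin index k = f_signal / resolution = 1250 / 125/4 = 40
The signal frequency 1250 Hz falls in DFT bin k = 40.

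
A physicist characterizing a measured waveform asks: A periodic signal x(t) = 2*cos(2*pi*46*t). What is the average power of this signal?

Average power of A*cos(wt) is A^2/2.
P = 2^2 / 2 = 4/2 = 2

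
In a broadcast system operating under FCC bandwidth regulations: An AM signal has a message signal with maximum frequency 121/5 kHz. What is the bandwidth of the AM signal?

In AM (double-sideband), the bandwidth is twice the message frequency.
BW = 2 * f_m = 2 * 121/5 kHz = 242/5 kHz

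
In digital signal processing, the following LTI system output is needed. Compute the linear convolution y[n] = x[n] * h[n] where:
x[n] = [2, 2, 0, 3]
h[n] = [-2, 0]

y[n] = sum_k x[k]*h[n-k]. Output length = len(x) + len(h) - 1 = 4 + 2 - 1 = 5.
y[0] = 2*-2 = -4
y[1] = 2*-2 + 2*0 = -4
y[2] = 0*-2 + 2*0 = 0
y[3] = 3*-2 + 0*0 = -6
y[4] = 3*0 = 0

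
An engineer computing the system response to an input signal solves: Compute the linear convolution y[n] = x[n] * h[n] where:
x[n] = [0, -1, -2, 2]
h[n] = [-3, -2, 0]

y[n] = sum_k x[k]*h[n-k]. Output length = len(x) + len(h) - 1 = 4 + 3 - 1 = 6.
y[0] = 0*-3 = 0
y[1] = -1*-3 + 0*-2 = 3
y[2] = -2*-3 + -1*-2 + 0*0 = 8
y[3] = 2*-3 + -2*-2 + -1*0 = -2
y[4] = 2*-2 + -2*0 = -4
y[5] = 2*0 = 0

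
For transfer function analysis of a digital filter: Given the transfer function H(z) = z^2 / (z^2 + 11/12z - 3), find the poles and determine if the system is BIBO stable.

Poles are roots of the denominator: z^2 + 11/12z - 3 = 0.
Quadratic formula: z = [-(11/12) +/- sqrt((11/12)^2 - 4*(-3))] / 2
Discriminant = 121/144 + 12 = 1849/144; sqrt = 43/12.
z = (-11/12 +/- 43/12) / 2 => z = 4/3 or z = -9/4.
|p1| = 4/3, |p2| = 9/4.
For BIBO stability, all poles must lie inside the unit circle (|p| < 1).
System is UNSTABLE since at least one |p| >= 1.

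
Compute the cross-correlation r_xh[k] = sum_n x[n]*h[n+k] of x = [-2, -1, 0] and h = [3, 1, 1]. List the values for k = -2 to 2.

Both sequences indexed from 0 and zero outside their support.
Lags with overlap: k = -2 to 2.
  r_xh[-2] = x[2]*h[0] = 0
  r_xh[-1] = x[1]*h[0] + x[2]*h[1] = -3
  r_xh[0] = x[0]*h[0] + x[1]*h[1] + x[2]*h[2] = -7
  r_xh[1] = x[0]*h[1] + x[1]*h[2] = -3
  r_xh[2] = x[0]*h[2] = -2
r_xh = [0, -3, -7, -3, -2] (for k = -2, ..., 2)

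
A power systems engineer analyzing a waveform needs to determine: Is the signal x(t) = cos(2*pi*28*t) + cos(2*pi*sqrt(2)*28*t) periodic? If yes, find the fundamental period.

f1 = 28 Hz, f2 = 28*sqrt(2) Hz
Ratio f2/f1 = sqrt(2), which is irrational.
Since the frequency ratio is irrational, no common period exists.
The signal is not periodic.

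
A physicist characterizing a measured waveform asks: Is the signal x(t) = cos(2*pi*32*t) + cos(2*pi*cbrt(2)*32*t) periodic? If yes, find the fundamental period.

f1 = 32 Hz, f2 = 32*cbrt(2) Hz
Ratio f2/f1 = cbrt(2), which is irrational.
Since the frequency ratio is irrational, no common period exists.
The signal is not periodic.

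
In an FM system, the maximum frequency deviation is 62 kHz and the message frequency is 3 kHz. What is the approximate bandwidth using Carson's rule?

Carson's rule: BW = 2*(delta_f + f_m)
= 2*(62 + 3) kHz = 130 kHz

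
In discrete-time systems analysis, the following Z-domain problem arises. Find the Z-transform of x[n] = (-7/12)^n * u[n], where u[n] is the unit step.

The Z-transform of a^n * u[n] is z/(z-a) for |z| > |a|.
Here a = -7/12, so X(z) = z/(z - (-7/12)) = 12z/(12z + 7)
ROC: |z| > 7/12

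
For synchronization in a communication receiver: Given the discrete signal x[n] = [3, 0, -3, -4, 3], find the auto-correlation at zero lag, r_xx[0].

The auto-correlation at zero lag r_xx[0] equals the signal energy.
r_xx[0] = sum of x[n]^2 = 3^2 + 0^2 + (-3)^2 + (-4)^2 + 3^2
= 9 + 0 + 9 + 16 + 9 = 43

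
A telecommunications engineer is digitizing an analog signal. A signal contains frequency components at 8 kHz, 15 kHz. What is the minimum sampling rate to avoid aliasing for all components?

The highest frequency component is f_max = 15 kHz.
Nyquist rate = 2 * f_max = 2 * 15 kHz = 30 kHz.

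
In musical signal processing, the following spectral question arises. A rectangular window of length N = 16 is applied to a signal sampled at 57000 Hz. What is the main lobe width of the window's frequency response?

For a rectangular window of length N,
the main lobe width in frequency is 2*f_s/N.
= 2*57000/16 = 7125 Hz
This determines the minimum frequency separation for resolving two sinusoids.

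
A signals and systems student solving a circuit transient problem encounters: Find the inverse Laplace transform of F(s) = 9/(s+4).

Standard pair: k/(s+a) <-> k*e^(-at)*u(t)
With k=9, a=4: f(t) = 9*e^(-4t)*u(t)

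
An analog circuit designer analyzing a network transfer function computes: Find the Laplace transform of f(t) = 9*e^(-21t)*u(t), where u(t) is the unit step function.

Standard Laplace transform pair:
e^(-at)*u(t) <-> 1/(s+a)
With a = 21: L{9*e^(-21t)*u(t)} = 9/(s+21), ROC: Re(s) > -21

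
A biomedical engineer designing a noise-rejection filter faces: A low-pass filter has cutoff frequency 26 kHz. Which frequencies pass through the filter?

A low-pass filter passes all frequencies below the cutoff frequency 26 kHz and attenuates higher frequencies.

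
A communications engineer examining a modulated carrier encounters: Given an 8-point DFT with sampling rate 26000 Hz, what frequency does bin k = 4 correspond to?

The frequency of DFT bin k is: f_k = k * f_s / N
f_4 = 4 * 26000 / 8 = 13000 Hz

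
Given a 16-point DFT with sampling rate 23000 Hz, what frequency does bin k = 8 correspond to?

The frequency of DFT bin k is: f_k = k * f_s / N
f_8 = 8 * 23000 / 16 = 11500 Hz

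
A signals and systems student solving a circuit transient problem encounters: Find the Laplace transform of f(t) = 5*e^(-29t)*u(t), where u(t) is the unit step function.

Standard Laplace transform pair:
e^(-at)*u(t) <-> 1/(s+a)
With a = 29: L{5*e^(-29t)*u(t)} = 5/(s+29), ROC: Re(s) > -29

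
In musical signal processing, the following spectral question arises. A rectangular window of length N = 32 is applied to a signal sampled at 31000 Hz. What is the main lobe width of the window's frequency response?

For a rectangular window of length N,
the main lobe width in frequency is 2*f_s/N.
= 2*31000/32 = 3875/2 Hz
This determines the minimum frequency separation for resolving two sinusoids.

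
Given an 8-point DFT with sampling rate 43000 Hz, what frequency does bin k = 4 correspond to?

The frequency of DFT bin k is: f_k = k * f_s / N
f_4 = 4 * 43000 / 8 = 21500 Hz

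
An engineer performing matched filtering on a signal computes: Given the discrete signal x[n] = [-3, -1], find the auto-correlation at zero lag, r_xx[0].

The auto-correlation at zero lag r_xx[0] equals the signal energy.
r_xx[0] = sum of x[n]^2 = (-3)^2 + (-1)^2
= 9 + 1 = 10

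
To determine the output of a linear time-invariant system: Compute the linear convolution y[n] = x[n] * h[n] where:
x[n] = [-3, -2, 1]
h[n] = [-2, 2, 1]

y[n] = sum_k x[k]*h[n-k]. Output length = len(x) + len(h) - 1 = 3 + 3 - 1 = 5.
y[0] = -3*-2 = 6
y[1] = -2*-2 + -3*2 = -2
y[2] = 1*-2 + -2*2 + -3*1 = -9
y[3] = 1*2 + -2*1 = 0
y[4] = 1*1 = 1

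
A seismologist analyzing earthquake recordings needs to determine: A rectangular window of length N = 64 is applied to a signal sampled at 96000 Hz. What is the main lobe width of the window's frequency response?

For a rectangular window of length N,
the main lobe width in frequency is 2*f_s/N.
= 2*96000/64 = 3000 Hz
This determines the minimum frequency separation for resolving two sinusoids.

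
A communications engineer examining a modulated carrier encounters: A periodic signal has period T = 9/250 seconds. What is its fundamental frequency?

The fundamental frequency is the reciprocal of the period.
f = 1/T = 1/(9/250) = 250/9 Hz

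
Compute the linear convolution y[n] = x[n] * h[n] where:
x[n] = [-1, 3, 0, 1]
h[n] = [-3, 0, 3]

y[n] = sum_k x[k]*h[n-k]. Output length = len(x) + len(h) - 1 = 4 + 3 - 1 = 6.
y[0] = -1*-3 = 3
y[1] = 3*-3 + -1*0 = -9
y[2] = 0*-3 + 3*0 + -1*3 = -3
y[3] = 1*-3 + 0*0 + 3*3 = 6
y[4] = 1*0 + 0*3 = 0
y[5] = 1*3 = 3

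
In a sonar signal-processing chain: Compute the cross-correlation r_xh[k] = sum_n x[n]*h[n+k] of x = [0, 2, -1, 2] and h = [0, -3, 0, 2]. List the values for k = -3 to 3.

Both sequences indexed from 0 and zero outside their support.
Lags with overlap: k = -3 to 3.
  r_xh[-3] = x[3]*h[0] = 0
  r_xh[-2] = x[2]*h[0] + x[3]*h[1] = -6
  r_xh[-1] = x[1]*h[0] + x[2]*h[1] + x[3]*h[2] = 3
  r_xh[0] = x[0]*h[0] + x[1]*h[1] + x[2]*h[2] + x[3]*h[3] = -2
  r_xh[1] = x[0]*h[1] + x[1]*h[2] + x[2]*h[3] = -2
  r_xh[2] = x[0]*h[2] + x[1]*h[3] = 4
  r_xh[3] = x[0]*h[3] = 0
r_xh = [0, -6, 3, -2, -2, 4, 0] (for k = -3, ..., 3)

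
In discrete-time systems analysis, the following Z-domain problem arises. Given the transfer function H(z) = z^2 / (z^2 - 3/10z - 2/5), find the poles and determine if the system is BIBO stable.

Poles are roots of the denominator: z^2 - 3/10z - 2/5 = 0.
Quadratic formula: z = [-(-3/10) +/- sqrt((-3/10)^2 - 4*(-2/5))] / 2
Discriminant = 9/100 + 8/5 = 169/100; sqrt = 13/10.
z = (3/10 +/- 13/10) / 2 => z = 4/5 or z = -1/2.
|p1| = 4/5, |p2| = 1/2.
For BIBO stability, all poles must lie inside the unit circle (|p| < 1).
System is STABLE since both |p| < 1.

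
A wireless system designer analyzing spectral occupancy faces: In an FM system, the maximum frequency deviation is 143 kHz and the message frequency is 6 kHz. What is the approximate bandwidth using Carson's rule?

Carson's rule: BW = 2*(delta_f + f_m)
= 2*(143 + 6) kHz = 298 kHz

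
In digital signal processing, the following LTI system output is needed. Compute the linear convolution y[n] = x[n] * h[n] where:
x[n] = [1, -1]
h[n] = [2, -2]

y[n] = sum_k x[k]*h[n-k]. Output length = len(x) + len(h) - 1 = 2 + 2 - 1 = 3.
y[0] = 1*2 = 2
y[1] = -1*2 + 1*-2 = -4
y[2] = -1*-2 = 2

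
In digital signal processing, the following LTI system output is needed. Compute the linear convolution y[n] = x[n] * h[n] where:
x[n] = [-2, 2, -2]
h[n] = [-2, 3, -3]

y[n] = sum_k x[k]*h[n-k]. Output length = len(x) + len(h) - 1 = 3 + 3 - 1 = 5.
y[0] = -2*-2 = 4
y[1] = 2*-2 + -2*3 = -10
y[2] = -2*-2 + 2*3 + -2*-3 = 16
y[3] = -2*3 + 2*-3 = -12
y[4] = -2*-3 = 6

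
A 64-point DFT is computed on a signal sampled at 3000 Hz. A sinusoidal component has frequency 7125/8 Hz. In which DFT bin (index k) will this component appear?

DFT frequency resolution = f_s/N = 3000/64 = 375/8 Hz
Bin index k = f_signal / resolution = 7125/8 / 375/8 = 19
The signal frequency 7125/8 Hz falls in DFT bin k = 19.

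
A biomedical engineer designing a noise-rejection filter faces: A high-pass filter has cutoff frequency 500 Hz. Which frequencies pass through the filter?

A high-pass filter passes all frequencies above the cutoff frequency 500 Hz and attenuates lower frequencies.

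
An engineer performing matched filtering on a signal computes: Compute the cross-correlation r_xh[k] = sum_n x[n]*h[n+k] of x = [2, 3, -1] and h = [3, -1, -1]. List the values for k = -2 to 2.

Both sequences indexed from 0 and zero outside their support.
Lags with overlap: k = -2 to 2.
  r_xh[-2] = x[2]*h[0] = -3
  r_xh[-1] = x[1]*h[0] + x[2]*h[1] = 10
  r_xh[0] = x[0]*h[0] + x[1]*h[1] + x[2]*h[2] = 4
  r_xh[1] = x[0]*h[1] + x[1]*h[2] = -5
  r_xh[2] = x[0]*h[2] = -2
r_xh = [-3, 10, 4, -5, -2] (for k = -2, ..., 2)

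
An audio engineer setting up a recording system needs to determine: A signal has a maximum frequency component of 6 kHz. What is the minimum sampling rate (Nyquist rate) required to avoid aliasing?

By the Nyquist-Shannon sampling theorem,
the minimum sampling rate (Nyquist rate) must be at least 2 * f_max.
Nyquist rate = 2 * 6 kHz = 12 kHz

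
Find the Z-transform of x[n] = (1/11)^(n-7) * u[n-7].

Time-shifting property: if X(z) = Z{x[n]}, then Z{x[n-d]} = z^(-d) * X(z)
X(z) = z/(z - 1/11) for x[n] = (1/11)^n * u[n]
Z{x[n-7]} = z^(-7) * z/(z - 1/11) = z^(-6)/(z - 1/11)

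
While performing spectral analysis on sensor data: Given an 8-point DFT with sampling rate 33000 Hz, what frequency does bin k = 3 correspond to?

The frequency of DFT bin k is: f_k = k * f_s / N
f_3 = 3 * 33000 / 8 = 12375 Hz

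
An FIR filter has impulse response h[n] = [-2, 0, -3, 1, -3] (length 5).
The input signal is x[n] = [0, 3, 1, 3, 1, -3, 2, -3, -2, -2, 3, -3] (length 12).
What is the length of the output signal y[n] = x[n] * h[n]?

For linear convolution, the output length is:
len(y) = len(x) + len(h) - 1 = 12 + 5 - 1 = 16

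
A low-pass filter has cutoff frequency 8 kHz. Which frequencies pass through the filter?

A low-pass filter passes all frequencies below the cutoff frequency 8 kHz and attenuates higher frequencies.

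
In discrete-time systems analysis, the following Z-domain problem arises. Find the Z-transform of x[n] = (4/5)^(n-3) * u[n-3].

Time-shifting property: if X(z) = Z{x[n]}, then Z{x[n-d]} = z^(-d) * X(z)
X(z) = z/(z - 4/5) for x[n] = (4/5)^n * u[n]
Z{x[n-3]} = z^(-3) * z/(z - 4/5) = z^(-2)/(z - 4/5)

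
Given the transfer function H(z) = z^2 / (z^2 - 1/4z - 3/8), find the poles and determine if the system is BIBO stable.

Poles are roots of the denominator: z^2 - 1/4z - 3/8 = 0.
Quadratic formula: z = [-(-1/4) +/- sqrt((-1/4)^2 - 4*(-3/8))] / 2
Discriminant = 1/16 + 3/2 = 25/16; sqrt = 5/4.
z = (1/4 +/- 5/4) / 2 => z = 3/4 or z = -1/2.
|p1| = 1/2, |p2| = 3/4.
For BIBO stability, all poles must lie inside the unit circle (|p| < 1).
System is STABLE since both |p| < 1.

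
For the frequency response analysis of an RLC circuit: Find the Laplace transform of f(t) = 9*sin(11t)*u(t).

Standard pair: sin(wt)*u(t) <-> w/(s^2+w^2)
With w = 11: L{9*sin(11t)*u(t)} = 99/(s^2+121)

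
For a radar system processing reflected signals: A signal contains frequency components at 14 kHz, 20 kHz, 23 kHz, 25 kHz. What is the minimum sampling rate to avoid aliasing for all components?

The highest frequency component is f_max = 25 kHz.
Nyquist rate = 2 * f_max = 2 * 25 kHz = 50 kHz.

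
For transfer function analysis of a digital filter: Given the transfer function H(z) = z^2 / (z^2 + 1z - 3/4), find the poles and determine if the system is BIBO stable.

Poles are roots of the denominator: z^2 + 1z - 3/4 = 0.
Quadratic formula: z = [-(1) +/- sqrt((1)^2 - 4*(-3/4))] / 2
Discriminant = 1 + 3 = 4; sqrt = 2.
z = (-1 +/- 2) / 2 => z = 1/2 or z = -3/2.
|p1| = 3/2, |p2| = 1/2.
For BIBO stability, all poles must lie inside the unit circle (|p| < 1).
System is UNSTABLE since at least one |p| >= 1.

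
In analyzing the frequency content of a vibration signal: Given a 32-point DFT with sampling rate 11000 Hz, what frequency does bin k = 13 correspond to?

The frequency of DFT bin k is: f_k = k * f_s / N
f_13 = 13 * 11000 / 32 = 17875/4 Hz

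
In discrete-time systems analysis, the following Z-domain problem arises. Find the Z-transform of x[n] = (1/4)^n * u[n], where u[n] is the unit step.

The Z-transform of a^n * u[n] is z/(z-a) for |z| > |a|.
Here a = 1/4, so X(z) = z/(z - (1/4)) = 4z/(4z - 1)
ROC: |z| > 1/4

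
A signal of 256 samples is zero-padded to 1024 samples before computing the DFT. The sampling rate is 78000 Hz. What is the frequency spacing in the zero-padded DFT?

Original DFT: N = 256, resolution = f_s/N = 78000/256 = 4875/16 Hz
Zero-padded DFT: N = 1024, resolution = f_s/N = 78000/1024 = 4875/64 Hz
Zero-padding interpolates the spectrum (finer frequency grid)
but does NOT improve the true spectral resolution (ability to resolve close frequencies).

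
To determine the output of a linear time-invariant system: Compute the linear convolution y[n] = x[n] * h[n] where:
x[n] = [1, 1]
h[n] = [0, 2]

y[n] = sum_k x[k]*h[n-k]. Output length = len(x) + len(h) - 1 = 2 + 2 - 1 = 3.
y[0] = 1*0 = 0
y[1] = 1*0 + 1*2 = 2
y[2] = 1*2 = 2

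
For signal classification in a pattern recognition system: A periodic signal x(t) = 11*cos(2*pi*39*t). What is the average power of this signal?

Average power of A*cos(wt) is A^2/2.
P = 11^2 / 2 = 121/2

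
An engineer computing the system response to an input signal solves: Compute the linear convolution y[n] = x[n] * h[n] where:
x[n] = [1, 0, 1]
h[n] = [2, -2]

y[n] = sum_k x[k]*h[n-k]. Output length = len(x) + len(h) - 1 = 3 + 2 - 1 = 4.
y[0] = 1*2 = 2
y[1] = 0*2 + 1*-2 = -2
y[2] = 1*2 + 0*-2 = 2
y[3] = 1*-2 = -2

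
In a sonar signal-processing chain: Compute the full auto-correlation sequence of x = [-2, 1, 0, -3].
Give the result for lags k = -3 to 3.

r_xx[k] = sum_m x[m]*x[m+k], indexed from 0, for k = -3 to 3:
  r_xx[-3] = x[3]*x[0] = 6
  r_xx[-2] = x[2]*x[0] + x[3]*x[1] = -3
  r_xx[-1] = x[1]*x[0] + x[2]*x[1] + x[3]*x[2] = -2
  r_xx[0] = x[0]*x[0] + x[1]*x[1] + x[2]*x[2] + x[3]*x[3] = 14
  r_xx[1] = x[0]*x[1] + x[1]*x[2] + x[2]*x[3] = -2
  r_xx[2] = x[0]*x[2] + x[1]*x[3] = -3
  r_xx[3] = x[0]*x[3] = 6
r_xx = [6, -3, -2, 14, -2, -3, 6]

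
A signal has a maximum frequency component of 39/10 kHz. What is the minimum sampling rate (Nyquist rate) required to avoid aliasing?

By the Nyquist-Shannon sampling theorem,
the minimum sampling rate (Nyquist rate) must be at least 2 * f_max.
Nyquist rate = 2 * 39/10 kHz = 39/5 kHz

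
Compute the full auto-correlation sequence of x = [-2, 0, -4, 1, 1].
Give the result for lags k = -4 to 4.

r_xx[k] = sum_m x[m]*x[m+k], indexed from 0, for k = -4 to 4:
  r_xx[-4] = x[4]*x[0] = -2
  r_xx[-3] = x[3]*x[0] + x[4]*x[1] = -2
  r_xx[-2] = x[2]*x[0] + x[3]*x[1] + x[4]*x[2] = 4
  r_xx[-1] = x[1]*x[0] + x[2]*x[1] + x[3]*x[2] + x[4]*x[3] = -3
  r_xx[0] = x[0]*x[0] + x[1]*x[1] + x[2]*x[2] + x[3]*x[3] + x[4]*x[4] = 22
  r_xx[1] = x[0]*x[1] + x[1]*x[2] + x[2]*x[3] + x[3]*x[4] = -3
  r_xx[2] = x[0]*x[2] + x[1]*x[3] + x[2]*x[4] = 4
  r_xx[3] = x[0]*x[3] + x[1]*x[4] = -2
  r_xx[4] = x[0]*x[4] = -2
r_xx = [-2, -2, 4, -3, 22, -3, 4, -2, -2]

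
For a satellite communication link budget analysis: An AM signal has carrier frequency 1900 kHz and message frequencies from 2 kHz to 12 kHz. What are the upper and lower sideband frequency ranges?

Upper sideband (USB) = fc + [fm_low, fm_high] = 1900 + [2, 12] = [1902, 1912] kHz
Lower sideband (LSB) = fc - [fm_high, fm_low] = 1900 - [12, 2] = [1888, 1898] kHz
Total occupied spectrum: 1888 kHz to 1912 kHz (plus carrier at 1900 kHz)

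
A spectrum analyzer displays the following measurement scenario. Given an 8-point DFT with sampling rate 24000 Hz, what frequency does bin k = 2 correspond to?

The frequency of DFT bin k is: f_k = k * f_s / N
f_2 = 2 * 24000 / 8 = 6000 Hz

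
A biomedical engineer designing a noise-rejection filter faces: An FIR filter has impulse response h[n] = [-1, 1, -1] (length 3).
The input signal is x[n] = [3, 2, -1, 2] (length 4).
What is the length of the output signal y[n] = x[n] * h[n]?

For linear convolution, the output length is:
len(y) = len(x) + len(h) - 1 = 4 + 3 - 1 = 6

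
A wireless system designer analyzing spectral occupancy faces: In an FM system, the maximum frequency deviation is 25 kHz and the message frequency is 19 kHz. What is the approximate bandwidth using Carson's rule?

Carson's rule: BW = 2*(delta_f + f_m)
= 2*(25 + 19) kHz = 88 kHz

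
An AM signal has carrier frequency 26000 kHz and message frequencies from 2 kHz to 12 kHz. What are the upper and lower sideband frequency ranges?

Upper sideband (USB) = fc + [fm_low, fm_high] = 26000 + [2, 12] = [26002, 26012] kHz
Lower sideband (LSB) = fc - [fm_high, fm_low] = 26000 - [12, 2] = [25988, 25998] kHz
Total occupied spectrum: 25988 kHz to 26012 kHz (plus carrier at 26000 kHz)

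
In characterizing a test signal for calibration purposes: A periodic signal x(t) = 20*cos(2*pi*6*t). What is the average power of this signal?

Average power of A*cos(wt) is A^2/2.
P = 20^2 / 2 = 400/2 = 200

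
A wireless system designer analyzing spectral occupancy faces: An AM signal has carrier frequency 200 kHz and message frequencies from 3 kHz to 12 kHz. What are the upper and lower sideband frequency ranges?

Upper sideband (USB) = fc + [fm_low, fm_high] = 200 + [3, 12] = [203, 212] kHz
Lower sideband (LSB) = fc - [fm_high, fm_low] = 200 - [12, 3] = [188, 197] kHz
Total occupied spectrum: 188 kHz to 212 kHz (plus carrier at 200 kHz)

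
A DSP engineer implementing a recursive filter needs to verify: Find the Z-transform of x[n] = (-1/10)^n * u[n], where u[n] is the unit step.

The Z-transform of a^n * u[n] is z/(z-a) for |z| > |a|.
Here a = -1/10, so X(z) = z/(z - (-1/10)) = 10z/(10z + 1)
ROC: |z| > 1/10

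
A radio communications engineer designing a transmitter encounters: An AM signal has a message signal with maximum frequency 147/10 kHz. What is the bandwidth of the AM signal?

In AM (double-sideband), the bandwidth is twice the message frequency.
BW = 2 * f_m = 2 * 147/10 kHz = 147/5 kHz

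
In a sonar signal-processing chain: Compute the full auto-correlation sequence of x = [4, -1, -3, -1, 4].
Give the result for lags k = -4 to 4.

r_xx[k] = sum_m x[m]*x[m+k], indexed from 0, for k = -4 to 4:
  r_xx[-4] = x[4]*x[0] = 16
  r_xx[-3] = x[3]*x[0] + x[4]*x[1] = -8
  r_xx[-2] = x[2]*x[0] + x[3]*x[1] + x[4]*x[2] = -23
  r_xx[-1] = x[1]*x[0] + x[2]*x[1] + x[3]*x[2] + x[4]*x[3] = -2
  r_xx[0] = x[0]*x[0] + x[1]*x[1] + x[2]*x[2] + x[3]*x[3] + x[4]*x[4] = 43
  r_xx[1] = x[0]*x[1] + x[1]*x[2] + x[2]*x[3] + x[3]*x[4] = -2
  r_xx[2] = x[0]*x[2] + x[1]*x[3] + x[2]*x[4] = -23
  r_xx[3] = x[0]*x[3] + x[1]*x[4] = -8
  r_xx[4] = x[0]*x[4] = 16
r_xx = [16, -8, -23, -2, 43, -2, -23, -8, 16]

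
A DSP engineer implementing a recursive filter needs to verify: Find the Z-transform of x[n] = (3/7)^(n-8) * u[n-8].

Time-shifting property: if X(z) = Z{x[n]}, then Z{x[n-d]} = z^(-d) * X(z)
X(z) = z/(z - 3/7) for x[n] = (3/7)^n * u[n]
Z{x[n-8]} = z^(-8) * z/(z - 3/7) = z^(-7)/(z - 3/7)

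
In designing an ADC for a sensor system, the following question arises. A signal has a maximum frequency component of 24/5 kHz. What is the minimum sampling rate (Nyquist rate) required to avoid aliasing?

By the Nyquist-Shannon sampling theorem,
the minimum sampling rate (Nyquist rate) must be at least 2 * f_max.
Nyquist rate = 2 * 24/5 kHz = 48/5 kHz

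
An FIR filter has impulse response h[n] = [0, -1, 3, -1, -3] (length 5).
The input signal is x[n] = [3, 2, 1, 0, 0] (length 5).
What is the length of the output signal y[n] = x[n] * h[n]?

For linear convolution, the output length is:
len(y) = len(x) + len(h) - 1 = 5 + 5 - 1 = 9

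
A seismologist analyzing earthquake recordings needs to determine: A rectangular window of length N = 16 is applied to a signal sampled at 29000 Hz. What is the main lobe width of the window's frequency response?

For a rectangular window of length N,
the main lobe width in frequency is 2*f_s/N.
= 2*29000/16 = 3625 Hz
This determines the minimum frequency separation for resolving two sinusoids.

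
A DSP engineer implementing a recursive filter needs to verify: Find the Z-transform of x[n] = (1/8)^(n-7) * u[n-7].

Time-shifting property: if X(z) = Z{x[n]}, then Z{x[n-d]} = z^(-d) * X(z)
X(z) = z/(z - 1/8) for x[n] = (1/8)^n * u[n]
Z{x[n-7]} = z^(-7) * z/(z - 1/8) = z^(-6)/(z - 1/8)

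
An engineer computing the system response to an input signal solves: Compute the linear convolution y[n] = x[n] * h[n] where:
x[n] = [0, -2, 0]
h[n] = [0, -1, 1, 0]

y[n] = sum_k x[k]*h[n-k]. Output length = len(x) + len(h) - 1 = 3 + 4 - 1 = 6.
y[0] = 0*0 = 0
y[1] = -2*0 + 0*-1 = 0
y[2] = 0*0 + -2*-1 + 0*1 = 2
y[3] = 0*-1 + -2*1 + 0*0 = -2
y[4] = 0*1 + -2*0 = 0
y[5] = 0*0 = 0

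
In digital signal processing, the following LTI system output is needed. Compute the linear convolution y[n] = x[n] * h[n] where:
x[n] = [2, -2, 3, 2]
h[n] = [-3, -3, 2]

y[n] = sum_k x[k]*h[n-k]. Output length = len(x) + len(h) - 1 = 4 + 3 - 1 = 6.
y[0] = 2*-3 = -6
y[1] = -2*-3 + 2*-3 = 0
y[2] = 3*-3 + -2*-3 + 2*2 = 1
y[3] = 2*-3 + 3*-3 + -2*2 = -19
y[4] = 2*-3 + 3*2 = 0
y[5] = 2*2 = 4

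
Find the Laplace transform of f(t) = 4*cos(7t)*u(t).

Standard pair: cos(wt)*u(t) <-> s/(s^2+w^2)
With w = 7: L{4*cos(7t)*u(t)} = 4s/(s^2+49)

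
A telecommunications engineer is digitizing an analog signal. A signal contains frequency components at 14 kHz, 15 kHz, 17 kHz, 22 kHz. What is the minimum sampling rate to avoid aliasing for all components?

The highest frequency component is f_max = 22 kHz.
Nyquist rate = 2 * f_max = 2 * 22 kHz = 44 kHz.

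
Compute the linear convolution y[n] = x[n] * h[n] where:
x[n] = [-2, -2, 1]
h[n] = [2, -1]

y[n] = sum_k x[k]*h[n-k]. Output length = len(x) + len(h) - 1 = 3 + 2 - 1 = 4.
y[0] = -2*2 = -4
y[1] = -2*2 + -2*-1 = -2
y[2] = 1*2 + -2*-1 = 4
y[3] = 1*-1 = -1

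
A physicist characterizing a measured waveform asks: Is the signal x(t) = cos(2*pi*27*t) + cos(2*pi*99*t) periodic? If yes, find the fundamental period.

f1 = 27 Hz, f2 = 99 Hz
Period T1 = 1/27, T2 = 1/99
Ratio T1/T2 = 99/27, which is rational.
The signal is periodic with fundamental period T = 1/GCD(27,99) = 1/9 s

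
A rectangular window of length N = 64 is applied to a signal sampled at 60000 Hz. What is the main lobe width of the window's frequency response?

For a rectangular window of length N,
the main lobe width in frequency is 2*f_s/N.
= 2*60000/64 = 1875 Hz
This determines the minimum frequency separation for resolving two sinusoids.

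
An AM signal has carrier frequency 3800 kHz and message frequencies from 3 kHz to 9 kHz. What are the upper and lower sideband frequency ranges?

Upper sideband (USB) = fc + [fm_low, fm_high] = 3800 + [3, 9] = [3803, 3809] kHz
Lower sideband (LSB) = fc - [fm_high, fm_low] = 3800 - [9, 3] = [3791, 3797] kHz
Total occupied spectrum: 3791 kHz to 3809 kHz (plus carrier at 3800 kHz)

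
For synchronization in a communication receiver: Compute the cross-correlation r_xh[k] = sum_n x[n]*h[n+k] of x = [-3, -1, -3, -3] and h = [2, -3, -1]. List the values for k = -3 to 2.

Both sequences indexed from 0 and zero outside their support.
Lags with overlap: k = -3 to 2.
  r_xh[-3] = x[3]*h[0] = -6
  r_xh[-2] = x[2]*h[0] + x[3]*h[1] = 3
  r_xh[-1] = x[1]*h[0] + x[2]*h[1] + x[3]*h[2] = 10
  r_xh[0] = x[0]*h[0] + x[1]*h[1] + x[2]*h[2] = 0
  r_xh[1] = x[0]*h[1] + x[1]*h[2] = 10
  r_xh[2] = x[0]*h[2] = 3
r_xh = [-6, 3, 10, 0, 10, 3] (for k = -3, ..., 2)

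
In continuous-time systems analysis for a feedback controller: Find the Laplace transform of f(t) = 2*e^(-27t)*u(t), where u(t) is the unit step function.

Standard Laplace transform pair:
e^(-at)*u(t) <-> 1/(s+a)
With a = 27: L{2*e^(-27t)*u(t)} = 2/(s+27), ROC: Re(s) > -27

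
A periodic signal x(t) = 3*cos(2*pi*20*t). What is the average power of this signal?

Average power of A*cos(wt) is A^2/2.
P = 3^2 / 2 = 9/2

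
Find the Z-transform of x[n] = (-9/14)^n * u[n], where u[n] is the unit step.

The Z-transform of a^n * u[n] is z/(z-a) for |z| > |a|.
Here a = -9/14, so X(z) = z/(z - (-9/14)) = 14z/(14z + 9)
ROC: |z| > 9/14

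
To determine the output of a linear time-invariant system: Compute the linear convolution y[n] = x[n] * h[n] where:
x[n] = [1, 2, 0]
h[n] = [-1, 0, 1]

y[n] = sum_k x[k]*h[n-k]. Output length = len(x) + len(h) - 1 = 3 + 3 - 1 = 5.
y[0] = 1*-1 = -1
y[1] = 2*-1 + 1*0 = -2
y[2] = 0*-1 + 2*0 + 1*1 = 1
y[3] = 0*0 + 2*1 = 2
y[4] = 0*1 = 0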